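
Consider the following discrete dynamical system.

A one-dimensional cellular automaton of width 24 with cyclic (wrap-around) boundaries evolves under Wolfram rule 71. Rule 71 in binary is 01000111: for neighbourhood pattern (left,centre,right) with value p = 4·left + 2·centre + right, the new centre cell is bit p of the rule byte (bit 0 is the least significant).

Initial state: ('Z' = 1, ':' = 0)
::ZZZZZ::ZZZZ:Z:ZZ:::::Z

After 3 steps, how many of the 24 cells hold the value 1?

0) ::ZZZZZ::ZZZZ:Z:ZZ:::::Z
1) :Z::::Z:Z:::Z:Z::Z:ZZZZZ
2) :Z:ZZZZ:Z:ZZZ:Z:ZZ:::::Z
3) :Z::::Z:Z:::Z:Z::Z:ZZZZZ

11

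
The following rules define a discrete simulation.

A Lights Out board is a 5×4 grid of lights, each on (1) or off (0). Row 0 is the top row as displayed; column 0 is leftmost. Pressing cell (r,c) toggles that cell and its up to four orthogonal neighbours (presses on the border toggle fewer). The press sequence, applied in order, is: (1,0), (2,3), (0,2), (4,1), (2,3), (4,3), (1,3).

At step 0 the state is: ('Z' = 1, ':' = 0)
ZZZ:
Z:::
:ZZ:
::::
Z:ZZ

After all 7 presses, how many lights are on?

[0] ZZZ:
Z:::
:ZZ:
::::
Z:ZZ
[1] :ZZ:
:Z::
ZZZ:
::::
Z:ZZ
[2] :ZZ:
:Z:Z
ZZ:Z
:::Z
Z:ZZ
[3] :::Z
:ZZZ
ZZ:Z
:::Z
Z:ZZ
[4] :::Z
:ZZZ
ZZ:Z
:Z:Z
:Z:Z
[5] :::Z
:ZZ:
ZZZ:
:Z::
:Z:Z
[6] :::Z
:ZZ:
ZZZ:
:Z:Z
:ZZ:
[7] ::::
:Z:Z
ZZZZ
:Z:Z
:ZZ:

10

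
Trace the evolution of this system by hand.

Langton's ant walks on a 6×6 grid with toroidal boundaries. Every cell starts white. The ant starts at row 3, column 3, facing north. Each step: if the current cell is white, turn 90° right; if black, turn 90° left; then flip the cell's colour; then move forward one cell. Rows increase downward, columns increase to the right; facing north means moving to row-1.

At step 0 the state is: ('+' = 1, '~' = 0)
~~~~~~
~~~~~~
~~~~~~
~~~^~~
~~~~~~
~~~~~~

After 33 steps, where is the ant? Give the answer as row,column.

t=0: ~~~~~~
~~~~~~
~~~~~~
~~~^~~
~~~~~~
~~~~~~
t=1: ~~~~~~
~~~~~~
~~~~~~
~~~+>~
~~~~~~
~~~~~~
t=2: ~~~~~~
~~~~~~
~~~~~~
~~~++~
~~~~v~
~~~~~~
t=3: ~~~~~~
~~~~~~
~~~~~~
~~~++~
~~~<+~
~~~~~~
t=4: ~~~~~~
~~~~~~
~~~~~~
~~~^+~
~~~++~
~~~~~~
t=5: ~~~~~~
~~~~~~
~~~~~~
~~<~+~
~~~++~
~~~~~~
t=6: ~~~~~~
~~~~~~
~~^~~~
~~+~+~
~~~++~
~~~~~~
t=7: ~~~~~~
~~~~~~
~~+>~~
~~+~+~
~~~++~
~~~~~~
t=8: ~~~~~~
~~~~~~
~~++~~
~~+v+~
~~~++~
~~~~~~
t=9: ~~~~~~
~~~~~~
~~++~~
~~<++~
~~~++~
~~~~~~
t=10: ~~~~~~
~~~~~~
~~++~~
~~~++~
~~v++~
~~~~~~
t=11: ~~~~~~
~~~~~~
~~++~~
~~~++~
~<+++~
~~~~~~
t=12: ~~~~~~
~~~~~~
~~++~~
~^~++~
~++++~
~~~~~~
t=13: ~~~~~~
~~~~~~
~~++~~
~+>++~
~++++~
~~~~~~
t=14: ~~~~~~
~~~~~~
~~++~~
~++++~
~+v++~
~~~~~~
t=15: ~~~~~~
~~~~~~
~~++~~
~++++~
~+~>+~
~~~~~~
t=16: ~~~~~~
~~~~~~
~~++~~
~++^+~
~+~~+~
~~~~~~
t=17: ~~~~~~
~~~~~~
~~++~~
~+<~+~
~+~~+~
~~~~~~
t=18: ~~~~~~
~~~~~~
~~++~~
~+~~+~
~+v~+~
~~~~~~
t=19: ~~~~~~
~~~~~~
~~++~~
~+~~+~
~<+~+~
~~~~~~
t=20: ~~~~~~
~~~~~~
~~++~~
~+~~+~
~~+~+~
~v~~~~
t=21: ~~~~~~
~~~~~~
~~++~~
~+~~+~
~~+~+~
<+~~~~
t=22: ~~~~~~
~~~~~~
~~++~~
~+~~+~
^~+~+~
++~~~~
t=23: ~~~~~~
~~~~~~
~~++~~
~+~~+~
+>+~+~
++~~~~
t=24: ~~~~~~
~~~~~~
~~++~~
~+~~+~
+++~+~
+v~~~~
t=25: ~~~~~~
~~~~~~
~~++~~
~+~~+~
+++~+~
+~>~~~
t=26: ~~v~~~
~~~~~~
~~++~~
~+~~+~
+++~+~
+~+~~~
t=27: ~<+~~~
~~~~~~
~~++~~
~+~~+~
+++~+~
+~+~~~
t=28: ~++~~~
~~~~~~
~~++~~
~+~~+~
+++~+~
+^+~~~
t=29: ~++~~~
~~~~~~
~~++~~
~+~~+~
+++~+~
++>~~~
t=30: ~++~~~
~~~~~~
~~++~~
~+~~+~
++^~+~
++~~~~
t=31: ~++~~~
~~~~~~
~~++~~
~+~~+~
+<~~+~
++~~~~
t=32: ~++~~~
~~~~~~
~~++~~
~+~~+~
+~~~+~
+v~~~~
t=33: ~++~~~
~~~~~~
~~++~~
~+~~+~
+~~~+~
+~>~~~

5,2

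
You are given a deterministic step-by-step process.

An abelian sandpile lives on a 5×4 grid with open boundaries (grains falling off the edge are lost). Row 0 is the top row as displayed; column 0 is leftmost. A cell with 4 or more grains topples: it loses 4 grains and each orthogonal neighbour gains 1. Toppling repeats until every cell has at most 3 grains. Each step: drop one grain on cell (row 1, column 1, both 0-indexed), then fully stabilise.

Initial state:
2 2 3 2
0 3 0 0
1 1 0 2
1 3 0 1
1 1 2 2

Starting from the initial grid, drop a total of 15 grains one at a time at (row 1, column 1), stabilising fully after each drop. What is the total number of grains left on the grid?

0) 2 2 3 2
0 3 0 0
1 1 0 2
1 3 0 1
1 1 2 2
1) 2 3 3 2
1 0 1 0
1 2 0 2
1 3 0 1
1 1 2 2
2) 2 3 3 2
1 1 1 0
1 2 0 2
1 3 0 1
1 1 2 2
3) 2 3 3 2
1 2 1 0
1 2 0 2
1 3 0 1
1 1 2 2
4) 2 3 3 2
1 3 1 0
1 2 0 2
1 3 0 1
1 1 2 2
5) 3 1 0 3
2 1 3 0
1 3 0 2
1 3 0 1
1 1 2 2
6) 3 1 0 3
2 2 3 0
1 3 0 2
1 3 0 1
1 1 2 2
7) 3 1 0 3
2 3 3 0
1 3 0 2
1 3 0 1
1 1 2 2
8) 3 2 1 3
3 2 0 1
2 1 2 2
2 0 1 1
1 2 2 2
9) 3 2 1 3
3 3 0 1
2 1 2 2
2 0 1 1
1 2 2 2
10) 1 0 2 3
1 2 1 1
3 2 2 2
2 0 1 1
1 2 2 2
11) 1 0 2 3
1 3 1 1
3 2 2 2
2 0 1 1
1 2 2 2
12) 1 1 2 3
2 0 2 1
3 3 2 2
2 0 1 1
1 2 2 2
13) 1 1 2 3
2 1 2 1
3 3 2 2
2 0 1 1
1 2 2 2
14) 1 1 2 3
2 2 2 1
3 3 2 2
2 0 1 1
1 2 2 2
15) 1 1 2 3
2 3 2 1
3 3 2 2
2 0 1 1
1 2 2 2

36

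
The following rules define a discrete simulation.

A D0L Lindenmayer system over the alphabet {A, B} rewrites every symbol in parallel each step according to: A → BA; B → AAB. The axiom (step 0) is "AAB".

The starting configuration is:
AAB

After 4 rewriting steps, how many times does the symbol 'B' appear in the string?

t=0: AAB
t=1: BABAAAB
t=2: AABBAAABBABABAAAB
t=3: BABAAABAABBABABAAABAABBAAABBAAABBABABAAAB
t=4: AABBAAABBABABAAABBABAAABAABBAAABBAAABBABABAAABBABAAABAABBABABAAABAABBABABAAABAABBAAABBAAABBABABAAAB

41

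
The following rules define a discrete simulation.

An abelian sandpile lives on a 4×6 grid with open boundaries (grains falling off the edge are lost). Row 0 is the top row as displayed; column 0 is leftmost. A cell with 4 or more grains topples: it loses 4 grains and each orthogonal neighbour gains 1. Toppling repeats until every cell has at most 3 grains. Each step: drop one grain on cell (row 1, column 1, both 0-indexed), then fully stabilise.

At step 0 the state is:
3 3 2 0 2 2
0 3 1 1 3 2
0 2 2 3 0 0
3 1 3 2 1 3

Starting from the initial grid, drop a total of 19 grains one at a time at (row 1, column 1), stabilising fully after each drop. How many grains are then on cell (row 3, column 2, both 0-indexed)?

3

gen 0: 3 3 2 0 2 2
0 3 1 1 3 2
0 2 2 3 0 0
3 1 3 2 1 3
gen 1: 0 1 3 0 2 2
2 1 2 1 3 2
0 3 2 3 0 0
3 1 3 2 1 3
gen 2: 0 1 3 0 2 2
2 2 2 1 3 2
0 3 2 3 0 0
3 1 3 2 1 3
gen 3: 0 1 3 0 2 2
2 3 2 1 3 2
0 3 2 3 0 0
3 1 3 2 1 3
gen 4: 0 2 3 0 2 2
3 1 3 1 3 2
1 0 3 3 0 0
3 2 3 2 1 3
gen 5: 0 2 3 0 2 2
3 2 3 1 3 2
1 0 3 3 0 0
3 2 3 2 1 3
gen 6: 0 2 3 0 2 2
3 3 3 1 3 2
1 0 3 3 0 0
3 2 3 2 1 3
gen 7: 2 0 1 1 2 2
0 3 2 3 3 2
2 2 2 1 1 0
3 3 1 0 2 3
gen 8: 2 1 1 1 2 2
1 0 3 3 3 2
2 3 2 1 1 0
3 3 1 0 2 3
gen 9: 2 1 1 1 2 2
1 1 3 3 3 2
2 3 2 1 1 0
3 3 1 0 2 3
gen 10: 2 1 1 1 2 2
1 2 3 3 3 2
2 3 2 1 1 0
3 3 1 0 2 3
gen 11: 2 1 1 1 2 2
1 3 3 3 3 2
2 3 2 1 1 0
3 3 1 0 2 3
gen 12: 2 2 2 2 3 2
3 2 2 1 0 3
0 3 0 3 2 0
1 1 3 0 2 3
gen 13: 2 2 2 2 3 2
3 3 2 1 0 3
0 3 0 3 2 0
1 1 3 0 2 3
gen 14: 3 3 2 2 3 2
0 2 3 1 0 3
2 0 1 3 2 0
1 2 3 0 2 3
gen 15: 3 3 2 2 3 2
0 3 3 1 0 3
2 0 1 3 2 0
1 2 3 0 2 3
gen 16: 0 2 0 3 3 2
2 2 1 2 0 3
2 1 2 3 2 0
1 2 3 0 2 3
gen 17: 0 2 0 3 3 2
2 3 1 2 0 3
2 1 2 3 2 0
1 2 3 0 2 3
gen 18: 0 3 0 3 3 2
3 0 2 2 0 3
2 2 2 3 2 0
1 2 3 0 2 3
gen 19: 0 3 0 3 3 2
3 1 2 2 0 3
2 2 2 3 2 0
1 2 3 0 2 3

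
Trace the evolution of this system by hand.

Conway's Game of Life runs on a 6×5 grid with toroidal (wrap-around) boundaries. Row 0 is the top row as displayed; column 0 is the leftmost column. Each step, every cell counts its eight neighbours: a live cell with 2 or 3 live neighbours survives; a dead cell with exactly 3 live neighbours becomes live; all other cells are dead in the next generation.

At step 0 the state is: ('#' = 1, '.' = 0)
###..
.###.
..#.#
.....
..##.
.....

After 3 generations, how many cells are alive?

4

k=0  ###..
.###.
..#.#
.....
..##.
.....
k=1  #..#.
....#
.##..
..#..
.....
...#.
k=2  ...#.
#####
.###.
.##..
.....
....#
k=3  .#...
#....
.....
.#.#.
.....
.....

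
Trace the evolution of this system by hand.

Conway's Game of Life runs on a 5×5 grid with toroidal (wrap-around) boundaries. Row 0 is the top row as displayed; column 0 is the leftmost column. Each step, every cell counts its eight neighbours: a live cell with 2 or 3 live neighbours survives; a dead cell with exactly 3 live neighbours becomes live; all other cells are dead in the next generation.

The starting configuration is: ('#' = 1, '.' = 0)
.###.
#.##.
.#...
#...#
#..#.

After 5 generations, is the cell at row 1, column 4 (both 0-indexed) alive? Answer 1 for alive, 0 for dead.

0

[0] .###.
#.##.
.#...
#...#
#..#.
[1] #....
#..##
.###.
##..#
#..#.
[2] ##.#.
#..#.
.....
.....
.....
[3] ###..
###..
.....
.....
.....
[4] #.#..
#.#..
.#...
.....
.#...
[5] #.#..
#.#..
.#...
.....
.#...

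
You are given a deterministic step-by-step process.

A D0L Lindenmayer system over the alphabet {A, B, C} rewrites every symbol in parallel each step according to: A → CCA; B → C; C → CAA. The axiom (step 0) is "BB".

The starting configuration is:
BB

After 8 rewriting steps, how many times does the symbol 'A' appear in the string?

0) BB
1) CC
2) CAACAA
3) CAACCACCACAACCACCA
4) CAACCACCACAACAACCACAACAACCACAACCACCACAACAACCACAACAACCA
5) CAACCACCACAACAACCACAACAACCACAACCACCACAACCACCACAACAACCACAAC…ACCACAACCACCACAACCACCACAACAACCACAACCACCACAACCACCACAACAACCA  (len 162)
6) CAACCACCACAACAACCACAACAACCACAACCACCACAACCACCACAACAACCACAAC…ACCACAACCACCACAACAACCACAACAACCACAACCACCACAACCACCACAACAACCA  (len 486)
7) CAACCACCACAACAACCACAACAACCACAACCACCACAACCACCACAACAACCACAAC…ACCACAACCACCACAACAACCACAACAACCACAACCACCACAACCACCACAACAACCA  (len 1458)
8) CAACCACCACAACAACCACAACAACCACAACCACCACAACCACCACAACAACCACAAC…ACCACAACCACCACAACAACCACAACAACCACAACCACCACAACCACCACAACAACCA  (len 4374)

2188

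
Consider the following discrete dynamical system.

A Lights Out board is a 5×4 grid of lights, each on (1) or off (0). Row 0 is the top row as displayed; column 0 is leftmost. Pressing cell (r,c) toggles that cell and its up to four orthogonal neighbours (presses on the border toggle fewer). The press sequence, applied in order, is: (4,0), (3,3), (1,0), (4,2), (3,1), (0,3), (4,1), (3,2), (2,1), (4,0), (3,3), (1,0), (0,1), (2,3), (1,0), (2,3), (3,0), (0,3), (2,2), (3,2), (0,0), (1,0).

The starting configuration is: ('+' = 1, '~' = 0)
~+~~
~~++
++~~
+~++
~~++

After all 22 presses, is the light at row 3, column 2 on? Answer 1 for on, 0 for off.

k=0  ~+~~
~~++
++~~
+~++
~~++
k=1  ~+~~
~~++
++~~
~~++
++++
k=2  ~+~~
~~++
++~+
~~~~
+++~
k=3  ++~~
++++
~+~+
~~~~
+++~
k=4  ++~~
++++
~+~+
~~+~
+~~+
k=5  ++~~
++++
~~~+
++~~
++~+
k=6  ++++
+++~
~~~+
++~~
++~+
k=7  ++++
+++~
~~~+
+~~~
~~++
k=8  ++++
+++~
~~++
++++
~~~+
k=9  ++++
+~+~
++~+
+~++
~~~+
k=10  ++++
+~+~
++~+
~~++
++~+
k=11  ++++
+~+~
++~~
~~~~
++~~
k=12  ~+++
~++~
~+~~
~~~~
++~~
k=13  +~~+
~~+~
~+~~
~~~~
++~~
k=14  +~~+
~~++
~+++
~~~+
++~~
k=15  ~~~+
++++
++++
~~~+
++~~
k=16  ~~~+
+++~
++~~
~~~~
++~~
k=17  ~~~+
+++~
~+~~
++~~
~+~~
k=18  ~~+~
++++
~+~~
++~~
~+~~
k=19  ~~+~
++~+
~~++
+++~
~+~~
k=20  ~~+~
++~+
~~~+
+~~+
~++~
k=21  +++~
~+~+
~~~+
+~~+
~++~
k=22  ~++~
+~~+
+~~+
+~~+
~++~

0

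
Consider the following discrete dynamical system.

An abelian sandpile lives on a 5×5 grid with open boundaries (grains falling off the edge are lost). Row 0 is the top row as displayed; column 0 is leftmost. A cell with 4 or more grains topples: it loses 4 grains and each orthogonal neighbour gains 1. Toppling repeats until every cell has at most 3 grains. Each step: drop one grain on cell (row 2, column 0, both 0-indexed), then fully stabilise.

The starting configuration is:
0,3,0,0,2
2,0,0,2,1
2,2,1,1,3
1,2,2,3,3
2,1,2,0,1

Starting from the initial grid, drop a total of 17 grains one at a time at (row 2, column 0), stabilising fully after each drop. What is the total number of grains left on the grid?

46

[0] 0,3,0,0,2
2,0,0,2,1
2,2,1,1,3
1,2,2,3,3
2,1,2,0,1
[1] 0,3,0,0,2
2,0,0,2,1
3,2,1,1,3
1,2,2,3,3
2,1,2,0,1
[2] 0,3,0,0,2
3,0,0,2,1
0,3,1,1,3
2,2,2,3,3
2,1,2,0,1
[3] 0,3,0,0,2
3,0,0,2,1
1,3,1,1,3
2,2,2,3,3
2,1,2,0,1
[4] 0,3,0,0,2
3,0,0,2,1
2,3,1,1,3
2,2,2,3,3
2,1,2,0,1
[5] 0,3,0,0,2
3,0,0,2,1
3,3,1,1,3
2,2,2,3,3
2,1,2,0,1
[6] 1,3,0,0,2
0,2,0,2,1
2,0,2,1,3
3,3,2,3,3
2,1,2,0,1
[7] 1,3,0,0,2
0,2,0,2,1
3,0,2,1,3
3,3,2,3,3
2,1,2,0,1
[8] 1,3,0,0,2
1,2,0,2,1
1,2,2,1,3
1,0,3,3,3
3,2,2,0,1
[9] 1,3,0,0,2
1,2,0,2,1
2,2,2,1,3
1,0,3,3,3
3,2,2,0,1
[10] 1,3,0,0,2
1,2,0,2,1
3,2,2,1,3
1,0,3,3,3
3,2,2,0,1
[11] 1,3,0,0,2
2,2,0,2,1
0,3,2,1,3
2,0,3,3,3
3,2,2,0,1
[12] 1,3,0,0,2
2,2,0,2,1
1,3,2,1,3
2,0,3,3,3
3,2,2,0,1
[13] 1,3,0,0,2
2,2,0,2,1
2,3,2,1,3
2,0,3,3,3
3,2,2,0,1
[14] 1,3,0,0,2
2,2,0,2,1
3,3,2,1,3
2,0,3,3,3
3,2,2,0,1
[15] 1,3,0,0,2
3,3,0,2,1
1,0,3,1,3
3,1,3,3,3
3,2,2,0,1
[16] 1,3,0,0,2
3,3,0,2,1
2,0,3,1,3
3,1,3,3,3
3,2,2,0,1
[17] 1,3,0,0,2
3,3,0,2,1
3,0,3,1,3
3,1,3,3,3
3,2,2,0,1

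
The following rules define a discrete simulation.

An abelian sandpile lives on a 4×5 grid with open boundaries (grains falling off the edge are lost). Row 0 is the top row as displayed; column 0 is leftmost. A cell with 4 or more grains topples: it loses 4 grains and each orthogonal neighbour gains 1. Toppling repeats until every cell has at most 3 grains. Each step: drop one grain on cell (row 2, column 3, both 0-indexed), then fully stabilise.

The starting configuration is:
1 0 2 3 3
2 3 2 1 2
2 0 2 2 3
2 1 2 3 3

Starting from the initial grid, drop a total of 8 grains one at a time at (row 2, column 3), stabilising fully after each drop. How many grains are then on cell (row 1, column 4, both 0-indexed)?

3

[0] 1 0 2 3 3
2 3 2 1 2
2 0 2 2 3
2 1 2 3 3
[1] 1 0 2 3 3
2 3 2 1 2
2 0 2 3 3
2 1 2 3 3
[2] 1 0 2 3 3
2 3 2 2 3
2 0 3 2 1
2 1 3 1 1
[3] 1 0 2 3 3
2 3 2 2 3
2 0 3 3 1
2 1 3 1 1
[4] 1 0 2 3 3
2 3 3 3 3
2 1 1 1 2
2 2 0 3 1
[5] 1 0 2 3 3
2 3 3 3 3
2 1 1 2 2
2 2 0 3 1
[6] 1 0 2 3 3
2 3 3 3 3
2 1 1 3 2
2 2 0 3 1
[7] 1 2 0 2 1
3 0 2 3 2
2 2 3 3 0
2 2 1 0 3
[8] 1 2 1 3 1
3 1 0 1 3
2 3 1 2 1
2 2 2 1 3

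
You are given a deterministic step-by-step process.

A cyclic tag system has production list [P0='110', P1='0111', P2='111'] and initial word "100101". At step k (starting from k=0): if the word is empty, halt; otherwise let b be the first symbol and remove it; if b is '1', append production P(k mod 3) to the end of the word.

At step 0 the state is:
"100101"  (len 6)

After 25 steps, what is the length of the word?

38

0) "100101"  (len 6)
1) "00101110"  (len 8)
2) "0101110"  (len 7)
3) "101110"  (len 6)
4) "01110110"  (len 8)
5) "1110110"  (len 7)
6) "110110111"  (len 9)
7) "10110111110"  (len 11)
8) "01101111100111"  (len 14)
9) "1101111100111"  (len 13)
10) "101111100111110"  (len 15)
11) "011111001111100111"  (len 18)
12) "11111001111100111"  (len 17)
13) "1111001111100111110"  (len 19)
14) "1110011111001111100111"  (len 22)
15) "110011111001111100111111"  (len 24)
16) "10011111001111100111111110"  (len 26)
17) "00111110011111001111111100111"  (len 29)
18) "0111110011111001111111100111"  (len 28)
19) "111110011111001111111100111"  (len 27)
20) "111100111110011111111001110111"  (len 30)
21) "11100111110011111111001110111111"  (len 32)
22) "1100111110011111111001110111111110"  (len 34)
23) "1001111100111111110011101111111100111"  (len 37)
24) "001111100111111110011101111111100111111"  (len 39)
25) "01111100111111110011101111111100111111"  (len 38)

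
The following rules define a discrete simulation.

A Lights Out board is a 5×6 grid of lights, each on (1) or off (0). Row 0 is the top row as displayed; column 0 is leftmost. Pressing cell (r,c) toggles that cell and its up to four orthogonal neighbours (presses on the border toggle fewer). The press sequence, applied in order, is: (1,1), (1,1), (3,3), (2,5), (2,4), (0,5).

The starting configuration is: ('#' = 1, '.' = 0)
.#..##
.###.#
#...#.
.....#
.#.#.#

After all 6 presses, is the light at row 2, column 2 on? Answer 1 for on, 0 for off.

gen 0: .#..##
.###.#
#...#.
.....#
.#.#.#
gen 1: ....##
#..#.#
##..#.
.....#
.#.#.#
gen 2: .#..##
.###.#
#...#.
.....#
.#.#.#
gen 3: .#..##
.###.#
#..##.
..####
.#...#
gen 4: .#..##
.###..
#..#.#
..###.
.#...#
gen 5: .#..##
.####.
#...#.
..##..
.#...#
gen 6: .#....
.#####
#...#.
..##..
.#...#

0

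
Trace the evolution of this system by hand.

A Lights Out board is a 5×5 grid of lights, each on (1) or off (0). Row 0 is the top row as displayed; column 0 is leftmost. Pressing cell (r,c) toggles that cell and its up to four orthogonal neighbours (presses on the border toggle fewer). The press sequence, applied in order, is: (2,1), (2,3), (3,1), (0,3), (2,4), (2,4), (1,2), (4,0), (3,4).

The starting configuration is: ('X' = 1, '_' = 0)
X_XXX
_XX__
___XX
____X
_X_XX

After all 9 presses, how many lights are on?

step 0: X_XXX
_XX__
___XX
____X
_X_XX
step 1: X_XXX
__X__
XXXXX
_X__X
_X_XX
step 2: X_XXX
__XX_
XX___
_X_XX
_X_XX
step 3: X_XXX
__XX_
X____
X_XXX
___XX
step 4: X____
__X__
X____
X_XXX
___XX
step 5: X____
__X_X
X__XX
X_XX_
___XX
step 6: X____
__X__
X____
X_XXX
___XX
step 7: X_X__
_X_X_
X_X__
X_XXX
___XX
step 8: X_X__
_X_X_
X_X__
__XXX
XX_XX
step 9: X_X__
_X_X_
X_X_X
__X__
XX_X_

11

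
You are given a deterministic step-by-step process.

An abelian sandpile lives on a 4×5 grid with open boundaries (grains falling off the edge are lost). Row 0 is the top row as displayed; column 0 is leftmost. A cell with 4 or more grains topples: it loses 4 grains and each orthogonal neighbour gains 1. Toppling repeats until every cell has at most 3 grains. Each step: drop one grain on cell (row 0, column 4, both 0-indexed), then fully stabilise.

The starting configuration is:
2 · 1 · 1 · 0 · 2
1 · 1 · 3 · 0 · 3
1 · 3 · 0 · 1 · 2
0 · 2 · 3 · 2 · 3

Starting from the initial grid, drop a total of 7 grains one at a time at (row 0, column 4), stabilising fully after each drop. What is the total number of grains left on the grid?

33

k=0  2 · 1 · 1 · 0 · 2
1 · 1 · 3 · 0 · 3
1 · 3 · 0 · 1 · 2
0 · 2 · 3 · 2 · 3
k=1  2 · 1 · 1 · 0 · 3
1 · 1 · 3 · 0 · 3
1 · 3 · 0 · 1 · 2
0 · 2 · 3 · 2 · 3
k=2  2 · 1 · 1 · 1 · 1
1 · 1 · 3 · 1 · 0
1 · 3 · 0 · 1 · 3
0 · 2 · 3 · 2 · 3
k=3  2 · 1 · 1 · 1 · 2
1 · 1 · 3 · 1 · 0
1 · 3 · 0 · 1 · 3
0 · 2 · 3 · 2 · 3
k=4  2 · 1 · 1 · 1 · 3
1 · 1 · 3 · 1 · 0
1 · 3 · 0 · 1 · 3
0 · 2 · 3 · 2 · 3
k=5  2 · 1 · 1 · 2 · 0
1 · 1 · 3 · 1 · 1
1 · 3 · 0 · 1 · 3
0 · 2 · 3 · 2 · 3
k=6  2 · 1 · 1 · 2 · 1
1 · 1 · 3 · 1 · 1
1 · 3 · 0 · 1 · 3
0 · 2 · 3 · 2 · 3
k=7  2 · 1 · 1 · 2 · 2
1 · 1 · 3 · 1 · 1
1 · 3 · 0 · 1 · 3
0 · 2 · 3 · 2 · 3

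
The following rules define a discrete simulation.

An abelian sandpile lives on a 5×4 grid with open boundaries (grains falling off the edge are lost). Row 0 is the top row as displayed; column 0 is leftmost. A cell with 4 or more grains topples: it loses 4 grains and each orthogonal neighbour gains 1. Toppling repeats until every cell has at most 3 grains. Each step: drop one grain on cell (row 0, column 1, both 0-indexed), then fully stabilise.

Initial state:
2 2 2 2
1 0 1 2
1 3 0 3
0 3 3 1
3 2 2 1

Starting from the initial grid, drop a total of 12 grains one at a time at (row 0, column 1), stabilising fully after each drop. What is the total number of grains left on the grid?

39

gen 0: 2 2 2 2
1 0 1 2
1 3 0 3
0 3 3 1
3 2 2 1
gen 1: 2 3 2 2
1 0 1 2
1 3 0 3
0 3 3 1
3 2 2 1
gen 2: 3 0 3 2
1 1 1 2
1 3 0 3
0 3 3 1
3 2 2 1
gen 3: 3 1 3 2
1 1 1 2
1 3 0 3
0 3 3 1
3 2 2 1
gen 4: 3 2 3 2
1 1 1 2
1 3 0 3
0 3 3 1
3 2 2 1
gen 5: 3 3 3 2
1 1 1 2
1 3 0 3
0 3 3 1
3 2 2 1
gen 6: 0 2 0 3
2 2 2 2
1 3 0 3
0 3 3 1
3 2 2 1
gen 7: 0 3 0 3
2 2 2 2
1 3 0 3
0 3 3 1
3 2 2 1
gen 8: 1 0 1 3
2 3 2 2
1 3 0 3
0 3 3 1
3 2 2 1
gen 9: 1 1 1 3
2 3 2 2
1 3 0 3
0 3 3 1
3 2 2 1
gen 10: 1 2 1 3
2 3 2 2
1 3 0 3
0 3 3 1
3 2 2 1
gen 11: 1 3 1 3
2 3 2 2
1 3 0 3
0 3 3 1
3 2 2 1
gen 12: 2 1 2 3
3 1 3 2
2 1 2 3
1 1 0 2
3 3 3 1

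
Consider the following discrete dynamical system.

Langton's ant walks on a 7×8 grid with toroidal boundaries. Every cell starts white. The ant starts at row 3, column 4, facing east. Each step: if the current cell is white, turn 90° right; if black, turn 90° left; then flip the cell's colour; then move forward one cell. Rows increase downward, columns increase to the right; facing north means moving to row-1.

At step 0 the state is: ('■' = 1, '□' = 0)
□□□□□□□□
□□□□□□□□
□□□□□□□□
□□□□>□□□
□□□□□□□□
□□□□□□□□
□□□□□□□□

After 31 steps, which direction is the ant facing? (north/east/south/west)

north

gen 0: □□□□□□□□
□□□□□□□□
□□□□□□□□
□□□□>□□□
□□□□□□□□
□□□□□□□□
□□□□□□□□
gen 1: □□□□□□□□
□□□□□□□□
□□□□□□□□
□□□□■□□□
□□□□v□□□
□□□□□□□□
□□□□□□□□
gen 2: □□□□□□□□
□□□□□□□□
□□□□□□□□
□□□□■□□□
□□□<■□□□
□□□□□□□□
□□□□□□□□
gen 3: □□□□□□□□
□□□□□□□□
□□□□□□□□
□□□^■□□□
□□□■■□□□
□□□□□□□□
□□□□□□□□
gen 4: □□□□□□□□
□□□□□□□□
□□□□□□□□
□□□■>□□□
□□□■■□□□
□□□□□□□□
□□□□□□□□
gen 5: □□□□□□□□
□□□□□□□□
□□□□^□□□
□□□■□□□□
□□□■■□□□
□□□□□□□□
□□□□□□□□
gen 6: □□□□□□□□
□□□□□□□□
□□□□■>□□
□□□■□□□□
□□□■■□□□
□□□□□□□□
□□□□□□□□
gen 7: □□□□□□□□
□□□□□□□□
□□□□■■□□
□□□■□v□□
□□□■■□□□
□□□□□□□□
□□□□□□□□
gen 8: □□□□□□□□
□□□□□□□□
□□□□■■□□
□□□■<■□□
□□□■■□□□
□□□□□□□□
□□□□□□□□
gen 9: □□□□□□□□
□□□□□□□□
□□□□^■□□
□□□■■■□□
□□□■■□□□
□□□□□□□□
□□□□□□□□
gen 10: □□□□□□□□
□□□□□□□□
□□□<□■□□
□□□■■■□□
□□□■■□□□
□□□□□□□□
□□□□□□□□
gen 11: □□□□□□□□
□□□^□□□□
□□□■□■□□
□□□■■■□□
□□□■■□□□
□□□□□□□□
□□□□□□□□
gen 12: □□□□□□□□
□□□■>□□□
□□□■□■□□
□□□■■■□□
□□□■■□□□
□□□□□□□□
□□□□□□□□
gen 13: □□□□□□□□
□□□■■□□□
□□□■v■□□
□□□■■■□□
□□□■■□□□
□□□□□□□□
□□□□□□□□
gen 14: □□□□□□□□
□□□■■□□□
□□□<■■□□
□□□■■■□□
□□□■■□□□
□□□□□□□□
□□□□□□□□
gen 15: □□□□□□□□
□□□■■□□□
□□□□■■□□
□□□v■■□□
□□□■■□□□
□□□□□□□□
□□□□□□□□
gen 16: □□□□□□□□
□□□■■□□□
□□□□■■□□
□□□□>■□□
□□□■■□□□
□□□□□□□□
□□□□□□□□
gen 17: □□□□□□□□
□□□■■□□□
□□□□^■□□
□□□□□■□□
□□□■■□□□
□□□□□□□□
□□□□□□□□
gen 18: □□□□□□□□
□□□■■□□□
□□□<□■□□
□□□□□■□□
□□□■■□□□
□□□□□□□□
□□□□□□□□
gen 19: □□□□□□□□
□□□^■□□□
□□□■□■□□
□□□□□■□□
□□□■■□□□
□□□□□□□□
□□□□□□□□
gen 20: □□□□□□□□
□□<□■□□□
□□□■□■□□
□□□□□■□□
□□□■■□□□
□□□□□□□□
□□□□□□□□
gen 21: □□^□□□□□
□□■□■□□□
□□□■□■□□
□□□□□■□□
□□□■■□□□
□□□□□□□□
□□□□□□□□
gen 22: □□■>□□□□
□□■□■□□□
□□□■□■□□
□□□□□■□□
□□□■■□□□
□□□□□□□□
□□□□□□□□
gen 23: □□■■□□□□
□□■v■□□□
□□□■□■□□
□□□□□■□□
□□□■■□□□
□□□□□□□□
□□□□□□□□
gen 24: □□■■□□□□
□□<■■□□□
□□□■□■□□
□□□□□■□□
□□□■■□□□
□□□□□□□□
□□□□□□□□
gen 25: □□■■□□□□
□□□■■□□□
□□v■□■□□
□□□□□■□□
□□□■■□□□
□□□□□□□□
□□□□□□□□
gen 26: □□■■□□□□
□□□■■□□□
□<■■□■□□
□□□□□■□□
□□□■■□□□
□□□□□□□□
□□□□□□□□
gen 27: □□■■□□□□
□^□■■□□□
□■■■□■□□
□□□□□■□□
□□□■■□□□
□□□□□□□□
□□□□□□□□
gen 28: □□■■□□□□
□■>■■□□□
□■■■□■□□
□□□□□■□□
□□□■■□□□
□□□□□□□□
□□□□□□□□
gen 29: □□■■□□□□
□■■■■□□□
□■v■□■□□
□□□□□■□□
□□□■■□□□
□□□□□□□□
□□□□□□□□
gen 30: □□■■□□□□
□■■■■□□□
□■□>□■□□
□□□□□■□□
□□□■■□□□
□□□□□□□□
□□□□□□□□
gen 31: □□■■□□□□
□■■^■□□□
□■□□□■□□
□□□□□■□□
□□□■■□□□
□□□□□□□□
□□□□□□□□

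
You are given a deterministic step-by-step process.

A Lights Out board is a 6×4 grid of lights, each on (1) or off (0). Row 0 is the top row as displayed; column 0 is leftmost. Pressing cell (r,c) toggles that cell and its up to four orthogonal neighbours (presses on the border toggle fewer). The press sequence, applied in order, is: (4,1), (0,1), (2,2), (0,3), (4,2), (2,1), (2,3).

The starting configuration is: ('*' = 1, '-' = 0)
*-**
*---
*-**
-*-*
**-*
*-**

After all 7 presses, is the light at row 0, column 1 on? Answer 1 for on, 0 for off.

0) *-**
*---
*-**
-*-*
**-*
*-**
1) *-**
*---
*-**
---*
--**
****
2) -*-*
**--
*-**
---*
--**
****
3) -*-*
***-
**--
--**
--**
****
4) -**-
****
**--
--**
--**
****
5) -**-
****
**--
---*
-*--
**-*
6) -**-
*-**
--*-
-*-*
-*--
**-*
7) -**-
*-*-
---*
-*--
-*--
**-*

1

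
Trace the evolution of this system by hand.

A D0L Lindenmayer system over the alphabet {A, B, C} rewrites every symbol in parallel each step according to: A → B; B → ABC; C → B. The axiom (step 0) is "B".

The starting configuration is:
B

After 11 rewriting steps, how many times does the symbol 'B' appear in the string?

k=0  B
k=1  ABC
k=2  BABCB
k=3  ABCBABCBABC
k=4  BABCBABCBABCBABCBABCB
k=5  ABCBABCBABCBABCBABCBABCBABCBABCBABCBABCBABC
k=6  BABCBABCBABCBABCBABCBABCBABCBABCBABCBABCBABCBABCBABCBABCBABCBABCBABCBABCBABCBABCBABCB
k=7  ABCBABCBABCBABCBABCBABCBABCBABCBABCBABCBABCBABCBABCBABCBAB…BCBABCBABCBABCBABCBABCBABCBABCBABCBABCBABCBABCBABCBABCBABC  (len 171)
k=8  BABCBABCBABCBABCBABCBABCBABCBABCBABCBABCBABCBABCBABCBABCBA…CBABCBABCBABCBABCBABCBABCBABCBABCBABCBABCBABCBABCBABCBABCB  (len 341)
k=9  ABCBABCBABCBABCBABCBABCBABCBABCBABCBABCBABCBABCBABCBABCBAB…BCBABCBABCBABCBABCBABCBABCBABCBABCBABCBABCBABCBABCBABCBABC  (len 683)
k=10  BABCBABCBABCBABCBABCBABCBABCBABCBABCBABCBABCBABCBABCBABCBA…CBABCBABCBABCBABCBABCBABCBABCBABCBABCBABCBABCBABCBABCBABCB  (len 1365)
k=11  ABCBABCBABCBABCBABCBABCBABCBABCBABCBABCBABCBABCBABCBABCBAB…BCBABCBABCBABCBABCBABCBABCBABCBABCBABCBABCBABCBABCBABCBABC  (len 2731)

1365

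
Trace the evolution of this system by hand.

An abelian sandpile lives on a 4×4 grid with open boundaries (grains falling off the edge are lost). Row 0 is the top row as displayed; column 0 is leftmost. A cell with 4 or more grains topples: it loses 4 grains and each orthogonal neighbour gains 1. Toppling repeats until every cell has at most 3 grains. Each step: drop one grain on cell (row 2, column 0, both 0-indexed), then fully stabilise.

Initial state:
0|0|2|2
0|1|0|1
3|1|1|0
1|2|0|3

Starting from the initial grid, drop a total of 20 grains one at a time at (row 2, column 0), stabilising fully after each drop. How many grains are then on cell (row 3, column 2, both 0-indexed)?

1

step 0: 0|0|2|2
0|1|0|1
3|1|1|0
1|2|0|3
step 1: 0|0|2|2
1|1|0|1
0|2|1|0
2|2|0|3
step 2: 0|0|2|2
1|1|0|1
1|2|1|0
2|2|0|3
step 3: 0|0|2|2
1|1|0|1
2|2|1|0
2|2|0|3
step 4: 0|0|2|2
1|1|0|1
3|2|1|0
2|2|0|3
step 5: 0|0|2|2
2|1|0|1
0|3|1|0
3|2|0|3
step 6: 0|0|2|2
2|1|0|1
1|3|1|0
3|2|0|3
step 7: 0|0|2|2
2|1|0|1
2|3|1|0
3|2|0|3
step 8: 0|0|2|2
2|1|0|1
3|3|1|0
3|2|0|3
step 9: 0|0|2|2
3|2|0|1
2|1|2|0
1|0|1|3
step 10: 0|0|2|2
3|2|0|1
3|1|2|0
1|0|1|3
step 11: 1|0|2|2
0|3|0|1
1|2|2|0
2|0|1|3
step 12: 1|0|2|2
0|3|0|1
2|2|2|0
2|0|1|3
step 13: 1|0|2|2
0|3|0|1
3|2|2|0
2|0|1|3
step 14: 1|0|2|2
1|3|0|1
0|3|2|0
3|0|1|3
step 15: 1|0|2|2
1|3|0|1
1|3|2|0
3|0|1|3
step 16: 1|0|2|2
1|3|0|1
2|3|2|0
3|0|1|3
step 17: 1|0|2|2
1|3|0|1
3|3|2|0
3|0|1|3
step 18: 1|1|2|2
3|0|1|1
2|1|3|0
0|2|1|3
step 19: 1|1|2|2
3|0|1|1
3|1|3|0
0|2|1|3
step 20: 2|1|2|2
0|1|1|1
1|2|3|0
1|2|1|3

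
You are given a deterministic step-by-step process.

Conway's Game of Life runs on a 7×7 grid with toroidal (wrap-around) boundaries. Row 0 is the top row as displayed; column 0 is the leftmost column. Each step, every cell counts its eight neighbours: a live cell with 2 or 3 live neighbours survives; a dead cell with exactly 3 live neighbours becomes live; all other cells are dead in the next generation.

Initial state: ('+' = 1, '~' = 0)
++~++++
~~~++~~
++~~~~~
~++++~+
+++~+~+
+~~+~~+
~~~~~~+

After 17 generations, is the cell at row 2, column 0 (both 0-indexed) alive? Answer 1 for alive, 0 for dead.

1

0) ++~++++
~~~++~~
++~~~~~
~++++~+
+++~+~+
+~~+~~+
~~~~~~+
1) +~++~~+
~~~+~~~
++~~~+~
~~~~+~+
~~~~+~~
~~++~~~
~+++~~~
2) +~~~+~~
~~~++~~
+~~~+++
+~~~+~+
~~~~++~
~+~~+~~
+~~~+~~
3) ~~~~++~
+~~+~~~
+~~~~~~
+~~+~~~
+~~++~+
~~~++~~
++~+++~
4) +++~~+~
~~~~+~+
++~~~~+
++~++~~
+~+~~++
~+~~~~~
~~+~~~+
5) ++++~+~
~~+~~~~
~++++~+
~~~++~~
~~+++++
~++~~+~
~~+~~~+
6) +~~+~~+
~~~~~++
~+~~++~
++~~~~+
~+~~~~+
++~~~~~
~~~~+++
7) +~~~~~~
~~~~~~~
~+~~+~~
~++~~~+
~~+~~~+
~+~~~~~
~+~~++~
8) ~~~~~~~
~~~~~~~
+++~~~~
~+++~+~
~~+~~~~
+++~~+~
++~~~~~
9) ~~~~~~~
~+~~~~~
+~~+~~~
+~~+~~~
+~~~+~+
+~+~~~+
+~+~~~+
10) ++~~~~~
~~~~~~~
+++~~~~
++~++~~
~~~+~+~
~~~+~~~
+~~~~~+
11) ++~~~~+
~~+~~~~
+~++~~~
+~~++~+
~~~+~~~
~~~~+~+
++~~~~+
12) ~~+~~~+
~~++~~+
+~+~+~+
++~~+~+
+~~+~~+
~~~~~++
~+~~~~~
13) ++++~~~
~~+~~~+
~~+~+~~
~~+~+~~
~+~~+~~
~~~~~++
+~~~~++
14) ~~++~+~
+~~~~~~
~++~~+~
~++~++~
~~~++~~
~~~~+~~
~~+~++~
15) ~+++~++
~~~++~+
+~+++++
~+~~~+~
~~+~~~~
~~~~~~~
~~+~~+~
16) ++~~~~+
~~~~~~~
+++~~~~
++~~~+~
~~~~~~~
~~~~~~~
~++++++
17) ~+~++~+
~~+~~~+
+~+~~~+
+~+~~~+
~~~~~~~
~~++++~
~++++++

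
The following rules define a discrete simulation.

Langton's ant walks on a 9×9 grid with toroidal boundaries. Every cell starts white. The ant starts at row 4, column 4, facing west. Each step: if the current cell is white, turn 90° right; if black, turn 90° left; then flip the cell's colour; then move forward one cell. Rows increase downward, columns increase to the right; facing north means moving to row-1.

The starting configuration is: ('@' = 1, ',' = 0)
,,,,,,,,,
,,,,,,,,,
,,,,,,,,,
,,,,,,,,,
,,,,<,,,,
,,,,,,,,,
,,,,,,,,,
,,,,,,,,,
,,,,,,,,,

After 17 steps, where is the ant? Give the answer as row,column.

5,4

0) ,,,,,,,,,
,,,,,,,,,
,,,,,,,,,
,,,,,,,,,
,,,,<,,,,
,,,,,,,,,
,,,,,,,,,
,,,,,,,,,
,,,,,,,,,
1) ,,,,,,,,,
,,,,,,,,,
,,,,,,,,,
,,,,^,,,,
,,,,@,,,,
,,,,,,,,,
,,,,,,,,,
,,,,,,,,,
,,,,,,,,,
2) ,,,,,,,,,
,,,,,,,,,
,,,,,,,,,
,,,,@>,,,
,,,,@,,,,
,,,,,,,,,
,,,,,,,,,
,,,,,,,,,
,,,,,,,,,
3) ,,,,,,,,,
,,,,,,,,,
,,,,,,,,,
,,,,@@,,,
,,,,@v,,,
,,,,,,,,,
,,,,,,,,,
,,,,,,,,,
,,,,,,,,,
4) ,,,,,,,,,
,,,,,,,,,
,,,,,,,,,
,,,,@@,,,
,,,,<@,,,
,,,,,,,,,
,,,,,,,,,
,,,,,,,,,
,,,,,,,,,
5) ,,,,,,,,,
,,,,,,,,,
,,,,,,,,,
,,,,@@,,,
,,,,,@,,,
,,,,v,,,,
,,,,,,,,,
,,,,,,,,,
,,,,,,,,,
6) ,,,,,,,,,
,,,,,,,,,
,,,,,,,,,
,,,,@@,,,
,,,,,@,,,
,,,<@,,,,
,,,,,,,,,
,,,,,,,,,
,,,,,,,,,
7) ,,,,,,,,,
,,,,,,,,,
,,,,,,,,,
,,,,@@,,,
,,,^,@,,,
,,,@@,,,,
,,,,,,,,,
,,,,,,,,,
,,,,,,,,,
8) ,,,,,,,,,
,,,,,,,,,
,,,,,,,,,
,,,,@@,,,
,,,@>@,,,
,,,@@,,,,
,,,,,,,,,
,,,,,,,,,
,,,,,,,,,
9) ,,,,,,,,,
,,,,,,,,,
,,,,,,,,,
,,,,@@,,,
,,,@@@,,,
,,,@v,,,,
,,,,,,,,,
,,,,,,,,,
,,,,,,,,,
10) ,,,,,,,,,
,,,,,,,,,
,,,,,,,,,
,,,,@@,,,
,,,@@@,,,
,,,@,>,,,
,,,,,,,,,
,,,,,,,,,
,,,,,,,,,
11) ,,,,,,,,,
,,,,,,,,,
,,,,,,,,,
,,,,@@,,,
,,,@@@,,,
,,,@,@,,,
,,,,,v,,,
,,,,,,,,,
,,,,,,,,,
12) ,,,,,,,,,
,,,,,,,,,
,,,,,,,,,
,,,,@@,,,
,,,@@@,,,
,,,@,@,,,
,,,,<@,,,
,,,,,,,,,
,,,,,,,,,
13) ,,,,,,,,,
,,,,,,,,,
,,,,,,,,,
,,,,@@,,,
,,,@@@,,,
,,,@^@,,,
,,,,@@,,,
,,,,,,,,,
,,,,,,,,,
14) ,,,,,,,,,
,,,,,,,,,
,,,,,,,,,
,,,,@@,,,
,,,@@@,,,
,,,@@>,,,
,,,,@@,,,
,,,,,,,,,
,,,,,,,,,
15) ,,,,,,,,,
,,,,,,,,,
,,,,,,,,,
,,,,@@,,,
,,,@@^,,,
,,,@@,,,,
,,,,@@,,,
,,,,,,,,,
,,,,,,,,,
16) ,,,,,,,,,
,,,,,,,,,
,,,,,,,,,
,,,,@@,,,
,,,@<,,,,
,,,@@,,,,
,,,,@@,,,
,,,,,,,,,
,,,,,,,,,
17) ,,,,,,,,,
,,,,,,,,,
,,,,,,,,,
,,,,@@,,,
,,,@,,,,,
,,,@v,,,,
,,,,@@,,,
,,,,,,,,,
,,,,,,,,,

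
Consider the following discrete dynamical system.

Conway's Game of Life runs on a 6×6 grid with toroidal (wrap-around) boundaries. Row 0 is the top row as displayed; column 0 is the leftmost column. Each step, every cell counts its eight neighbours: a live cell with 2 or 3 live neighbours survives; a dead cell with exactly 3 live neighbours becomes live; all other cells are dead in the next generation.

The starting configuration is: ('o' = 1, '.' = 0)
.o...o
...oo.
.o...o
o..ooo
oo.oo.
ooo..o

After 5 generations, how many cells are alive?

6

0) .o...o
...oo.
.o...o
o..ooo
oo.oo.
ooo..o
1) .o.o.o
..o.oo
..o...
...o..
......
...o..
2) o..o.o
ooo.oo
..o.o.
......
......
..o.o.
3) ......
..o...
o.o.o.
......
......
...ooo
4) ...oo.
.o.o..
.o.o..
......
....o.
....o.
5) ..ooo.
...o..
......
......
......
....oo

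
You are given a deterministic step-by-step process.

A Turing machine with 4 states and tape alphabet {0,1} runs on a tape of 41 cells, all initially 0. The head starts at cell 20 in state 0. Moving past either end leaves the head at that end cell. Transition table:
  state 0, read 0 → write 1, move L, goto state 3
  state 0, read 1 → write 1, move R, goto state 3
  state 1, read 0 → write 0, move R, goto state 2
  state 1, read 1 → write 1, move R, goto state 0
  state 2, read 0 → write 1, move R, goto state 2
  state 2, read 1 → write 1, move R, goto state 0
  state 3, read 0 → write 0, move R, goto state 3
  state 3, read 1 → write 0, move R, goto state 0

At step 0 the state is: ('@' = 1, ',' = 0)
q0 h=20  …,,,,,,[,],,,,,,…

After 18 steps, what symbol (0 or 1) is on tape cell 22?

0) q0 h=20  …,,,,,,[,],,,,,,…
1) q3 h=19  …,,,,,,[,]@,,,,,…
2) q3 h=20  …,,,,,,[@],,,,,,…
3) q0 h=21  …,,,,,,[,],,,,,,…
4) q3 h=20  …,,,,,,[,]@,,,,,…
5) q3 h=21  …,,,,,,[@],,,,,,…
6) q0 h=22  …,,,,,,[,],,,,,,…
7) q3 h=21  …,,,,,,[,]@,,,,,…
8) q3 h=22  …,,,,,,[@],,,,,,…
9) q0 h=23  …,,,,,,[,],,,,,,…
10) q3 h=22  …,,,,,,[,]@,,,,,…
11) q3 h=23  …,,,,,,[@],,,,,,…
12) q0 h=24  …,,,,,,[,],,,,,,…
13) q3 h=23  …,,,,,,[,]@,,,,,…
14) q3 h=24  …,,,,,,[@],,,,,,…
15) q0 h=25  …,,,,,,[,],,,,,,…
16) q3 h=24  …,,,,,,[,]@,,,,,…
17) q3 h=25  …,,,,,,[@],,,,,,…
18) q0 h=26  …,,,,,,[,],,,,,,…

0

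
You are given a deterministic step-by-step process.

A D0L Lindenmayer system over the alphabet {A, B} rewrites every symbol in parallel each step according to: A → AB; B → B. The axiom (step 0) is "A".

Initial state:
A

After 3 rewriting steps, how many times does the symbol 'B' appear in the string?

[0] A
[1] AB
[2] ABB
[3] ABBB

3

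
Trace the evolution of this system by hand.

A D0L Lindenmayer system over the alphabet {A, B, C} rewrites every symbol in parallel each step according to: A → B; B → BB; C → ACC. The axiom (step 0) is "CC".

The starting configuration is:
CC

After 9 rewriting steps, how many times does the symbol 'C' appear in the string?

step 0: CC
step 1: ACCACC
step 2: BACCACCBACCACC
step 3: BBBACCACCBACCACCBBBACCACCBACCACC
step 4: BBBBBBBACCACCBACCACCBBBACCACCBACCACCBBBBBBBACCACCBACCACCBBBACCACCBACCACC
step 5: BBBBBBBBBBBBBBBACCACCBACCACCBBBACCACCBACCACCBBBBBBBACCACCB…ACCACCBBBACCACCBACCACCBBBBBBBACCACCBACCACCBBBACCACCBACCACC  (len 160)
step 6: BBBBBBBBBBBBBBBBBBBBBBBBBBBBBBBACCACCBACCACCBBBACCACCBACCA…ACCACCBBBACCACCBACCACCBBBBBBBACCACCBACCACCBBBACCACCBACCACC  (len 352)
step 7: BBBBBBBBBBBBBBBBBBBBBBBBBBBBBBBBBBBBBBBBBBBBBBBBBBBBBBBBBB…ACCACCBBBACCACCBACCACCBBBBBBBACCACCBACCACCBBBACCACCBACCACC  (len 768)
step 8: BBBBBBBBBBBBBBBBBBBBBBBBBBBBBBBBBBBBBBBBBBBBBBBBBBBBBBBBBB…ACCACCBBBACCACCBACCACCBBBBBBBACCACCBACCACCBBBACCACCBACCACC  (len 1664)
step 9: BBBBBBBBBBBBBBBBBBBBBBBBBBBBBBBBBBBBBBBBBBBBBBBBBBBBBBBBBB…ACCACCBBBACCACCBACCACCBBBBBBBACCACCBACCACCBBBACCACCBACCACC  (len 3584)

1024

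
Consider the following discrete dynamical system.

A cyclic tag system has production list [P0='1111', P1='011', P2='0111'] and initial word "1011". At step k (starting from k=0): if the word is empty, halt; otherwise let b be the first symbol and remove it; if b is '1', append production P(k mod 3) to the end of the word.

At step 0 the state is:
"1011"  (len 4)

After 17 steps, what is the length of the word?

39

gen 0: "1011"  (len 4)
gen 1: "0111111"  (len 7)
gen 2: "111111"  (len 6)
gen 3: "111110111"  (len 9)
gen 4: "111101111111"  (len 12)
gen 5: "11101111111011"  (len 14)
gen 6: "11011111110110111"  (len 17)
gen 7: "10111111101101111111"  (len 20)
gen 8: "0111111101101111111011"  (len 22)
gen 9: "111111101101111111011"  (len 21)
gen 10: "111111011011111110111111"  (len 24)
gen 11: "11111011011111110111111011"  (len 26)
gen 12: "11110110111111101111110110111"  (len 29)
gen 13: "11101101111111011111101101111111"  (len 32)
gen 14: "1101101111111011111101101111111011"  (len 34)
gen 15: "1011011111110111111011011111110110111"  (len 37)
gen 16: "0110111111101111110110111111101101111111"  (len 40)
gen 17: "110111111101111110110111111101101111111"  (len 39)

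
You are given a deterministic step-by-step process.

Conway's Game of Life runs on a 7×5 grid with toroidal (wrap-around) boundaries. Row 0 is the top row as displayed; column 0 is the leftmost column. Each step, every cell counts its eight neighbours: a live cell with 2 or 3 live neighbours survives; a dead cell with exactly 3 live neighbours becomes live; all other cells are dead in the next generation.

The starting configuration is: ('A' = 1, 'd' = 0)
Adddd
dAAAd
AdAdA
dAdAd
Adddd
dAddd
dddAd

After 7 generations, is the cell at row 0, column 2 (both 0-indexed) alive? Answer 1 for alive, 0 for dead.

step 0: Adddd
dAAAd
AdAdA
dAdAd
Adddd
dAddd
dddAd
step 1: dAdAA
ddAAd
AdddA
dAAAd
AAAdd
ddddd
ddddd
step 2: dddAA
dAAdd
AdddA
dddAd
AddAd
dAddd
ddddd
step 3: ddAAd
dAAdd
AAAAA
AddAd
ddAdA
ddddd
ddddd
step 4: dAAAd
ddddd
ddddd
ddddd
dddAA
ddddd
ddddd
step 5: ddAdd
ddAdd
ddddd
ddddd
ddddd
ddddd
ddAdd
step 6: dAAAd
ddddd
ddddd
ddddd
ddddd
ddddd
ddddd
step 7: ddAdd
ddAdd
ddddd
ddddd
ddddd
ddddd
ddAdd

1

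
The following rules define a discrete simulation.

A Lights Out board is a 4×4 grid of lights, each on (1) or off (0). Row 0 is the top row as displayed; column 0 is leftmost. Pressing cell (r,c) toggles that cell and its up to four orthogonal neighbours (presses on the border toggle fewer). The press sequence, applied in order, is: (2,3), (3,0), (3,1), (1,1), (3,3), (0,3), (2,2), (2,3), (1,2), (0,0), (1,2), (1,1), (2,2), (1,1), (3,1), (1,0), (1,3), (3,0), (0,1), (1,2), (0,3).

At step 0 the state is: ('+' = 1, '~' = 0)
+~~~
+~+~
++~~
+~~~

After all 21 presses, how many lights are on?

gen 0: +~~~
+~+~
++~~
+~~~
gen 1: +~~~
+~++
++++
+~~+
gen 2: +~~~
+~++
~+++
~+~+
gen 3: +~~~
+~++
~~++
+~++
gen 4: ++~~
~+~+
~+++
+~++
gen 5: ++~~
~+~+
~++~
+~~~
gen 6: ++++
~+~~
~++~
+~~~
gen 7: ++++
~++~
~~~+
+~+~
gen 8: ++++
~+++
~~+~
+~++
gen 9: ++~+
~~~~
~~~~
+~++
gen 10: ~~~+
+~~~
~~~~
+~++
gen 11: ~~++
++++
~~+~
+~++
gen 12: ~+++
~~~+
~++~
+~++
gen 13: ~+++
~~++
~~~+
+~~+
gen 14: ~~++
++~+
~+~+
+~~+
gen 15: ~~++
++~+
~~~+
~+++
gen 16: +~++
~~~+
+~~+
~+++
gen 17: +~+~
~~+~
+~~~
~+++
gen 18: +~+~
~~+~
~~~~
+~++
gen 19: ~+~~
~++~
~~~~
+~++
gen 20: ~++~
~~~+
~~+~
+~++
gen 21: ~+~+
~~~~
~~+~
+~++

6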